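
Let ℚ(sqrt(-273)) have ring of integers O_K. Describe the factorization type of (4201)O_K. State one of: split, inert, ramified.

4201 remains inert

Since -273 ≢ 1 mod 4, the ring of integers is ℤ[√-273] with discriminant 4·(-273) = -1092.
disc(K) = -1092 is not divisible by 4201; 4201 is unramified.
Euler's criterion: (-273)^2100 mod 4201 = 4200. Thus (-273|4201) = -1.
d is a non-residue mod p, hence 4201 remains inert in O_K.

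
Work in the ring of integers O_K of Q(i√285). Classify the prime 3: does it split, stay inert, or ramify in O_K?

Since -285 ≢ 1 mod 4, the ring of integers is ℤ[√-285] with discriminant 4·(-285) = -1140.
3 divides disc(K) = -1140, so 3 ramifies.

ramifies in O_K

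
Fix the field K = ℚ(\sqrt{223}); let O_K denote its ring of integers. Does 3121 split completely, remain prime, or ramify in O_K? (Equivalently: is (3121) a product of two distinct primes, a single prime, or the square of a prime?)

Since 223 ≢ 1 mod 4, the ring of integers is ℤ[√223] with discriminant 4·223 = 892.
3121 ∤ 892, so 3121 is unramified.
Euler's criterion: 223^1560 mod 3121 = 3120. Thus (223|3121) = -1.
(223/3121) = -1, so 3121 is inert.

3121 remains inert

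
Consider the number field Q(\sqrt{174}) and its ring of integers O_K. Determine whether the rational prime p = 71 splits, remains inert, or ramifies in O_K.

71 splits in O_K

d = 174 ≡ 2 (mod 4), so O_K = ℤ[√174] and disc(K) = 4d = 696.
Since gcd(71, 696) = 1 the prime 71 does not ramify.
(174/71) = 32^35 mod 71 = 1, giving Legendre symbol 1.
(174/71) = 1, so 71 splits.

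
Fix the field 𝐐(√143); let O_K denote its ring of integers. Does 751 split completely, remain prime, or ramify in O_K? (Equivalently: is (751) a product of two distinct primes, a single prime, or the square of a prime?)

143 mod 4 = 3, hence disc K = 4·143 = 572 and O_K = ℤ[√143].
disc(K) = 572 is not divisible by 751; 751 is unramified.
(143/751) = 143^375 mod 751 = 750, giving Legendre symbol -1.
d is a non-residue mod p, hence 751 remains inert in O_K.

inert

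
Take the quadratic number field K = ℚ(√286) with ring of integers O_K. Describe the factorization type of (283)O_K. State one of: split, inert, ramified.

inert

286 mod 4 = 2, hence disc K = 4·286 = 1144 and O_K = ℤ[√286].
283 ∤ 1144, so 283 is unramified.
Legendre symbol by Euler's criterion: (286/283) ≡ 286^141 ≡ 282 (mod 283), i.e. (286/283) = -1.
(286/283) = -1, so 283 is inert.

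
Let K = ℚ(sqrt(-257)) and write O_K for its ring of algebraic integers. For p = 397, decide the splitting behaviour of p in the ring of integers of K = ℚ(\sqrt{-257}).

splits completely

-257 mod 4 = 3, hence disc K = 4·(-257) = -1028 and O_K = ℤ[√-257].
disc(K) = -1028 is not divisible by 397; 397 is unramified.
Compute (-257/397) via Euler: 140^((397-1)/2) mod 397 = 1, so (-257/397) = 1.
d is a quadratic residue mod p, hence 397 splits in O_K.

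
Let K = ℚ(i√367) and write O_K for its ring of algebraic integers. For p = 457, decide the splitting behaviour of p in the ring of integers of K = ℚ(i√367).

inert

-367 mod 4 = 1, hence disc K = -367 and O_K = ℤ[(1+√-367)/2].
457 ∤ -367, so 457 is unramified.
Euler's criterion: (-367)^228 mod 457 = 456. Thus (-367|457) = -1.
Legendre symbol -1 ⇒ 457 is inert.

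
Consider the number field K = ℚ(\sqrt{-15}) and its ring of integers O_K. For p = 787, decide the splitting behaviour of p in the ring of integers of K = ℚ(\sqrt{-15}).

-15 mod 4 = 1, hence disc K = -15 and O_K = ℤ[(1+√-15)/2].
787 ∤ -15, so 787 is unramified.
(-15/787) = 772^393 mod 787 = 786, giving Legendre symbol -1.
d is a non-residue mod p, hence 787 remains inert in O_K.

787 remains inert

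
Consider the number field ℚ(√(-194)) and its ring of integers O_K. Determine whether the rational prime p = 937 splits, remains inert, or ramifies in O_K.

937 splits in O_K

Since -194 ≢ 1 mod 4, the ring of integers is ℤ[√-194] with discriminant 4·(-194) = -776.
937 ∤ -776, so 937 is unramified.
Legendre symbol by Euler's criterion: (-194/937) ≡ (-194)^468 ≡ 1 (mod 937), i.e. (-194/937) = 1.
(-194/937) = 1, so 937 splits.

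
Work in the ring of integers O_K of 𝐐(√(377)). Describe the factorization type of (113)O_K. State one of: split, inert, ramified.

inert

d = 377 ≡ 1 (mod 4), so O_K = ℤ[(1+√377)/2] and disc(K) = d = 377.
113 ∤ 377, so 113 is unramified.
(377/113) = 38^56 mod 113 = 112, giving Legendre symbol -1.
d is a non-residue mod p, hence 113 remains inert in O_K.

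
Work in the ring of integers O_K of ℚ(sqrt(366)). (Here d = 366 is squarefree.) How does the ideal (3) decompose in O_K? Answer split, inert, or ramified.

d = 366 ≡ 2 (mod 4), so O_K = ℤ[√366] and disc(K) = 4d = 1464.
3 divides disc(K) = 1464, so 3 ramifies.

ramifies in O_K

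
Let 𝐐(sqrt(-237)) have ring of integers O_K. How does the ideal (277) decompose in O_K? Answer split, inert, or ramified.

Since -237 ≢ 1 mod 4, the ring of integers is ℤ[√-237] with discriminant 4·(-237) = -948.
Since gcd(277, -948) = 1 the prime 277 does not ramify.
Legendre symbol by Euler's criterion: (-237/277) ≡ (-237)^138 ≡ 1 (mod 277), i.e. (-237/277) = 1.
Legendre symbol 1 ⇒ 277 is split.

p splits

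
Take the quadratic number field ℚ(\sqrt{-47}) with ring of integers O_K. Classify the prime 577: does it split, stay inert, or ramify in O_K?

-47 mod 4 = 1, hence disc K = -47 and O_K = ℤ[(1+√-47)/2].
Since gcd(577, -47) = 1 the prime 577 does not ramify.
(-47/577) = 530^288 mod 577 = 576, giving Legendre symbol -1.
Legendre symbol -1 ⇒ 577 is inert.

inert — (577) stays prime in O_K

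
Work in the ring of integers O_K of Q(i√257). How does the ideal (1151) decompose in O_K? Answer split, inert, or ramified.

inert

d = -257 ≡ 3 (mod 4), so O_K = ℤ[√-257] and disc(K) = 4d = -1028.
disc(K) = -1028 is not divisible by 1151; 1151 is unramified.
Euler's criterion: (-257)^575 mod 1151 = 1150. Thus (-257|1151) = -1.
d is a non-residue mod p, hence 1151 remains inert in O_K.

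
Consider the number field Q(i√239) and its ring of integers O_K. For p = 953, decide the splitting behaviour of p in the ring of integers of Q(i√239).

-239 mod 4 = 1, hence disc K = -239 and O_K = ℤ[(1+√-239)/2].
953 ∤ -239, so 953 is unramified.
Compute (-239/953) via Euler: 714^((953-1)/2) mod 953 = 952, so (-239/953) = -1.
(-239/953) = -1, so 953 is inert.

inert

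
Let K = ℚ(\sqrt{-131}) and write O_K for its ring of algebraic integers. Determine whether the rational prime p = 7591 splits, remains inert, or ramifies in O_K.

Since -131 ≡ 1 mod 4, the ring of integers is ℤ[(1+√-131)/2] with discriminant -131.
7591 ∤ -131, so 7591 is unramified.
(-131/7591) = 7460^3795 mod 7591 = 7590, giving Legendre symbol -1.
Legendre symbol -1 ⇒ 7591 is inert.

inert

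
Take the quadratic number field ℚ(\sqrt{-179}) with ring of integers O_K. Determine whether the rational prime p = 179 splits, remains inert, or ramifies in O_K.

Since -179 ≡ 1 mod 4, the ring of integers is ℤ[(1+√-179)/2] with discriminant -179.
179 divides disc(K) = -179, so 179 ramifies.

179 is ramified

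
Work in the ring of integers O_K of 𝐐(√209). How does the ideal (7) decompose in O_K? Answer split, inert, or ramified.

7 remains inert

d = 209 ≡ 1 (mod 4), so O_K = ℤ[(1+√209)/2] and disc(K) = d = 209.
7 ∤ 209, so 7 is unramified.
Euler's criterion: 209^3 mod 7 = 6. Thus (209|7) = -1.
(209/7) = -1, so 7 is inert.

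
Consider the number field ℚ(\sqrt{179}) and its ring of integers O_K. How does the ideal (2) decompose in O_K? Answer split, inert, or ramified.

179 mod 4 = 3, hence disc K = 4·179 = 716 and O_K = ℤ[√179].
disc(K) = 716 = 2·358, so p = 2 is ramified.

ramifies in O_K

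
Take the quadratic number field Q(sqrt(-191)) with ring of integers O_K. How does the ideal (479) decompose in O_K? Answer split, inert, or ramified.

p splits

d = -191 ≡ 1 (mod 4), so O_K = ℤ[(1+√-191)/2] and disc(K) = d = -191.
479 ∤ -191, so 479 is unramified.
Euler's criterion: (-191)^239 mod 479 = 1. Thus (-191|479) = 1.
Legendre symbol 1 ⇒ 479 is split.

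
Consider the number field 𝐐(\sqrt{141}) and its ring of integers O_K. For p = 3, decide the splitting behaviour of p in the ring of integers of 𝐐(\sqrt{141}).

Since 141 ≡ 1 mod 4, the ring of integers is ℤ[(1+√141)/2] with discriminant 141.
disc(K) = 141 = 3·47, so p = 3 is ramified.

ramified — (3) = 𝔭²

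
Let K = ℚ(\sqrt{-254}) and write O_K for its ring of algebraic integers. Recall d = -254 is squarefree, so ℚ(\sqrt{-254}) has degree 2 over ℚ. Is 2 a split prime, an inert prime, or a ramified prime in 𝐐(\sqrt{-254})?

-254 mod 4 = 2, hence disc K = 4·(-254) = -1016 and O_K = ℤ[√-254].
2 divides disc(K) = -1016, so 2 ramifies.

ramified — (2) = 𝔭²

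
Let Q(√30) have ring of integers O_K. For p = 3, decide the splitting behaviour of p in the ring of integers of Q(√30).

3 is ramified

d = 30 ≡ 2 (mod 4), so O_K = ℤ[√30] and disc(K) = 4d = 120.
Ramification test: 3 | 120. The prime 3 ramifies in K.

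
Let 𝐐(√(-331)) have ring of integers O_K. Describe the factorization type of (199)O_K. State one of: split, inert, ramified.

inert — (199) stays prime in O_K

-331 mod 4 = 1, hence disc K = -331 and O_K = ℤ[(1+√-331)/2].
199 ∤ -331, so 199 is unramified.
Compute (-331/199) via Euler: 67^((199-1)/2) mod 199 = 198, so (-331/199) = -1.
Legendre symbol -1 ⇒ 199 is inert.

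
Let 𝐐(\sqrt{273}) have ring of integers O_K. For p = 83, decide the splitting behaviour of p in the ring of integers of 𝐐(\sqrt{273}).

Since 273 ≡ 1 mod 4, the ring of integers is ℤ[(1+√273)/2] with discriminant 273.
Since gcd(83, 273) = 1 the prime 83 does not ramify.
Legendre symbol by Euler's criterion: (273/83) ≡ 273^41 ≡ 82 (mod 83), i.e. (273/83) = -1.
Legendre symbol -1 ⇒ 83 is inert.

83 remains inert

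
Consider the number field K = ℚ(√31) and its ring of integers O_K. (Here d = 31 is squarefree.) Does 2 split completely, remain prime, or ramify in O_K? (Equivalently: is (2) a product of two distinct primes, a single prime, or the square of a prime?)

2 is ramified

Since 31 ≢ 1 mod 4, the ring of integers is ℤ[√31] with discriminant 4·31 = 124.
2 divides disc(K) = 124, so 2 ramifies.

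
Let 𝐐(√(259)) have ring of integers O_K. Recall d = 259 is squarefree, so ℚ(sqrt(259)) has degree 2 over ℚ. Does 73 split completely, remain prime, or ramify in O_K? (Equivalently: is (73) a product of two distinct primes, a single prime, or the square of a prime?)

d = 259 ≡ 3 (mod 4), so O_K = ℤ[√259] and disc(K) = 4d = 1036.
73 ∤ 1036, so 73 is unramified.
(259/73) = 40^36 mod 73 = 72, giving Legendre symbol -1.
d is a non-residue mod p, hence 73 remains inert in O_K.

73 remains inert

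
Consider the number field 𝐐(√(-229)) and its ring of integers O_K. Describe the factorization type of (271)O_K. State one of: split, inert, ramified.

d = -229 ≡ 3 (mod 4), so O_K = ℤ[√-229] and disc(K) = 4d = -916.
Since gcd(271, -916) = 1 the prime 271 does not ramify.
Legendre symbol by Euler's criterion: (-229/271) ≡ (-229)^135 ≡ 270 (mod 271), i.e. (-229/271) = -1.
d is a non-residue mod p, hence 271 remains inert in O_K.

inert — (271) stays prime in O_K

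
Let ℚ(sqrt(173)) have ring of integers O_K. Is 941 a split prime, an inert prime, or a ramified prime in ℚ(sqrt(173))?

inert

d = 173 ≡ 1 (mod 4), so O_K = ℤ[(1+√173)/2] and disc(K) = d = 173.
disc(K) = 173 is not divisible by 941; 941 is unramified.
(173/941) = 173^470 mod 941 = 940, giving Legendre symbol -1.
Legendre symbol -1 ⇒ 941 is inert.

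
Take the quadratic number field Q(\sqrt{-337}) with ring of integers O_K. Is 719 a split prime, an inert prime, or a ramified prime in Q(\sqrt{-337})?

719 splits in O_K

d = -337 ≡ 3 (mod 4), so O_K = ℤ[√-337] and disc(K) = 4d = -1348.
Since gcd(719, -1348) = 1 the prime 719 does not ramify.
Legendre symbol by Euler's criterion: (-337/719) ≡ (-337)^359 ≡ 1 (mod 719), i.e. (-337/719) = 1.
Legendre symbol 1 ⇒ 719 is split.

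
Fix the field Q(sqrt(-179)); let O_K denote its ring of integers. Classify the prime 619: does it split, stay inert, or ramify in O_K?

splits completely

d = -179 ≡ 1 (mod 4), so O_K = ℤ[(1+√-179)/2] and disc(K) = d = -179.
619 ∤ -179, so 619 is unramified.
(-179/619) = 440^309 mod 619 = 1, giving Legendre symbol 1.
d is a quadratic residue mod p, hence 619 splits in O_K.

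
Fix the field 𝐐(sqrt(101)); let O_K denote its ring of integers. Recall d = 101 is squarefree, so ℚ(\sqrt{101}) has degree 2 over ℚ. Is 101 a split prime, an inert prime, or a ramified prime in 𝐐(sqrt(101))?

ramified

101 mod 4 = 1, hence disc K = 101 and O_K = ℤ[(1+√101)/2].
disc(K) = 101 = 101·1, so p = 101 is ramified.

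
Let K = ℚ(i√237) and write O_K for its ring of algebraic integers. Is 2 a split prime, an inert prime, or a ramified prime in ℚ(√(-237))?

Since -237 ≢ 1 mod 4, the ring of integers is ℤ[√-237] with discriminant 4·(-237) = -948.
disc(K) = -948 = 2·(-474), so p = 2 is ramified.

ramifies in O_K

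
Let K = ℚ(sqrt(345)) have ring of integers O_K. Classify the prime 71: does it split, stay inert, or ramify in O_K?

inert

345 mod 4 = 1, hence disc K = 345 and O_K = ℤ[(1+√345)/2].
Since gcd(71, 345) = 1 the prime 71 does not ramify.
Euler's criterion: 345^35 mod 71 = 70. Thus (345|71) = -1.
Legendre symbol -1 ⇒ 71 is inert.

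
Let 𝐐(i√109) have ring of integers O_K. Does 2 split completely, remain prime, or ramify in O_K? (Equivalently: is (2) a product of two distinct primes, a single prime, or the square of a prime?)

p ramifies

Since -109 ≢ 1 mod 4, the ring of integers is ℤ[√-109] with discriminant 4·(-109) = -436.
disc(K) = -436 = 2·(-218), so p = 2 is ramified.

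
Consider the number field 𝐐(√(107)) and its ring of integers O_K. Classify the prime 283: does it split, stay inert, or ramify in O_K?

inert — (283) stays prime in O_K

107 mod 4 = 3, hence disc K = 4·107 = 428 and O_K = ℤ[√107].
283 ∤ 428, so 283 is unramified.
Compute (107/283) via Euler: 107^((283-1)/2) mod 283 = 282, so (107/283) = -1.
(107/283) = -1, so 283 is inert.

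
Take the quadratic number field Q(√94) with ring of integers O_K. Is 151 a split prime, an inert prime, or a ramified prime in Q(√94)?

d = 94 ≡ 2 (mod 4), so O_K = ℤ[√94] and disc(K) = 4d = 376.
Since gcd(151, 376) = 1 the prime 151 does not ramify.
Compute (94/151) via Euler: 94^((151-1)/2) mod 151 = 1, so (94/151) = 1.
d is a quadratic residue mod p, hence 151 splits in O_K.

p splits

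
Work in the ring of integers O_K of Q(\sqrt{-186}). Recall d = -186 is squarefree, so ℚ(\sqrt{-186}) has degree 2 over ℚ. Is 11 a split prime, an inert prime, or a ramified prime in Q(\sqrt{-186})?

Since -186 ≢ 1 mod 4, the ring of integers is ℤ[√-186] with discriminant 4·(-186) = -744.
Since gcd(11, -744) = 1 the prime 11 does not ramify.
(-186/11) = 1^5 mod 11 = 1, giving Legendre symbol 1.
(-186/11) = 1, so 11 splits.

splits completely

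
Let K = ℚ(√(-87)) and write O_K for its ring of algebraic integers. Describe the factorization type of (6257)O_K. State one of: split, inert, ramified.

inert

d = -87 ≡ 1 (mod 4), so O_K = ℤ[(1+√-87)/2] and disc(K) = d = -87.
disc(K) = -87 is not divisible by 6257; 6257 is unramified.
Legendre symbol by Euler's criterion: (-87/6257) ≡ (-87)^3128 ≡ 6256 (mod 6257), i.e. (-87/6257) = -1.
(-87/6257) = -1, so 6257 is inert.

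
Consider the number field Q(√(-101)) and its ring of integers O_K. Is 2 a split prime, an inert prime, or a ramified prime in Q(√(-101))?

Since -101 ≢ 1 mod 4, the ring of integers is ℤ[√-101] with discriminant 4·(-101) = -404.
2 divides disc(K) = -404, so 2 ramifies.

ramifies in O_K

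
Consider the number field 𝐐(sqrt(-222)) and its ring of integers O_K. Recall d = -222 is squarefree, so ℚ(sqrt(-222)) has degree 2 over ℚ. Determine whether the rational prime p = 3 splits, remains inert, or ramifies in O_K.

Since -222 ≢ 1 mod 4, the ring of integers is ℤ[√-222] with discriminant 4·(-222) = -888.
3 divides disc(K) = -888, so 3 ramifies.

ramified — (3) = 𝔭²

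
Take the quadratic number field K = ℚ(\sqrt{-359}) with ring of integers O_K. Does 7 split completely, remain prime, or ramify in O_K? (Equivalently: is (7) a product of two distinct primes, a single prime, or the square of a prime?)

-359 mod 4 = 1, hence disc K = -359 and O_K = ℤ[(1+√-359)/2].
7 ∤ -359, so 7 is unramified.
Euler's criterion: (-359)^3 mod 7 = 6. Thus (-359|7) = -1.
d is a non-residue mod p, hence 7 remains inert in O_K.

remains prime (inert)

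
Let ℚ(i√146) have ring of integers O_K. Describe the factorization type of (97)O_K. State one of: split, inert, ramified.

split

-146 mod 4 = 2, hence disc K = 4·(-146) = -584 and O_K = ℤ[√-146].
Since gcd(97, -584) = 1 the prime 97 does not ramify.
Legendre symbol by Euler's criterion: (-146/97) ≡ (-146)^48 ≡ 1 (mod 97), i.e. (-146/97) = 1.
(-146/97) = 1, so 97 splits.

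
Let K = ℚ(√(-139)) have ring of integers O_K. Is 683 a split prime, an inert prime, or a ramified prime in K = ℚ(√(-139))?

d = -139 ≡ 1 (mod 4), so O_K = ℤ[(1+√-139)/2] and disc(K) = d = -139.
disc(K) = -139 is not divisible by 683; 683 is unramified.
Euler's criterion: (-139)^341 mod 683 = 1. Thus (-139|683) = 1.
d is a quadratic residue mod p, hence 683 splits in O_K.

split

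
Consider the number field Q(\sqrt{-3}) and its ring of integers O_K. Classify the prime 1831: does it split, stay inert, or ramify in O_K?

Since -3 ≡ 1 mod 4, the ring of integers is ℤ[(1+√-3)/2] with discriminant -3.
disc(K) = -3 is not divisible by 1831; 1831 is unramified.
Compute (-3/1831) via Euler: 1828^((1831-1)/2) mod 1831 = 1, so (-3/1831) = 1.
(-3/1831) = 1, so 1831 splits.

1831 splits in O_K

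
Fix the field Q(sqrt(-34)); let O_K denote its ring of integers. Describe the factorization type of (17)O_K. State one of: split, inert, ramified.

-34 mod 4 = 2, hence disc K = 4·(-34) = -136 and O_K = ℤ[√-34].
Ramification test: 17 | -136. The prime 17 ramifies in K.

17 is ramified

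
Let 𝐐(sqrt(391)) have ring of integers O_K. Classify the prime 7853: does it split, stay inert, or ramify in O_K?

7853 remains inert

391 mod 4 = 3, hence disc K = 4·391 = 1564 and O_K = ℤ[√391].
disc(K) = 1564 is not divisible by 7853; 7853 is unramified.
(391/7853) = 391^3926 mod 7853 = 7852, giving Legendre symbol -1.
Legendre symbol -1 ⇒ 7853 is inert.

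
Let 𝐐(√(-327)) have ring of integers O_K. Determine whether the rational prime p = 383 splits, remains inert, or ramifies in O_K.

split

d = -327 ≡ 1 (mod 4), so O_K = ℤ[(1+√-327)/2] and disc(K) = d = -327.
disc(K) = -327 is not divisible by 383; 383 is unramified.
Compute (-327/383) via Euler: 56^((383-1)/2) mod 383 = 1, so (-327/383) = 1.
(-327/383) = 1, so 383 splits.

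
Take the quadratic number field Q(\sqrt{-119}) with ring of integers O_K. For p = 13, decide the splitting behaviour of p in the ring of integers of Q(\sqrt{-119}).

inert — (13) stays prime in O_K

d = -119 ≡ 1 (mod 4), so O_K = ℤ[(1+√-119)/2] and disc(K) = d = -119.
13 ∤ -119, so 13 is unramified.
Euler's criterion: (-119)^6 mod 13 = 12. Thus (-119|13) = -1.
(-119/13) = -1, so 13 is inert.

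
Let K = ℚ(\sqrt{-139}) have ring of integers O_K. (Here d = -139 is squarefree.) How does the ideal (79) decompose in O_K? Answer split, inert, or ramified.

splits completely

-139 mod 4 = 1, hence disc K = -139 and O_K = ℤ[(1+√-139)/2].
Since gcd(79, -139) = 1 the prime 79 does not ramify.
Legendre symbol by Euler's criterion: (-139/79) ≡ (-139)^39 ≡ 1 (mod 79), i.e. (-139/79) = 1.
(-139/79) = 1, so 79 splits.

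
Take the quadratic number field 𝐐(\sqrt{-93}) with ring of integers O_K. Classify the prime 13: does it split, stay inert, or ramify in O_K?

d = -93 ≡ 3 (mod 4), so O_K = ℤ[√-93] and disc(K) = 4d = -372.
13 ∤ -372, so 13 is unramified.
(-93/13) = 11^6 mod 13 = 12, giving Legendre symbol -1.
d is a non-residue mod p, hence 13 remains inert in O_K.

p is inert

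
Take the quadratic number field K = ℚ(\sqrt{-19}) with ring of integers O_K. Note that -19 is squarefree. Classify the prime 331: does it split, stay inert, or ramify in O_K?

Since -19 ≡ 1 mod 4, the ring of integers is ℤ[(1+√-19)/2] with discriminant -19.
331 ∤ -19, so 331 is unramified.
Legendre symbol by Euler's criterion: (-19/331) ≡ (-19)^165 ≡ 330 (mod 331), i.e. (-19/331) = -1.
Legendre symbol -1 ⇒ 331 is inert.

inert — (331) stays prime in O_K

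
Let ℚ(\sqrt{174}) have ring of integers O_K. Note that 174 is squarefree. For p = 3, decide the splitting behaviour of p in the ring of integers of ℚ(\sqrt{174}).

ramified

d = 174 ≡ 2 (mod 4), so O_K = ℤ[√174] and disc(K) = 4d = 696.
3 divides disc(K) = 696, so 3 ramifies.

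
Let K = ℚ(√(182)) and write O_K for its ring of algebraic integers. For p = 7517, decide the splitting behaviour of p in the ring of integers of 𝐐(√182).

d = 182 ≡ 2 (mod 4), so O_K = ℤ[√182] and disc(K) = 4d = 728.
7517 ∤ 728, so 7517 is unramified.
Euler's criterion: 182^3758 mod 7517 = 1. Thus (182|7517) = 1.
(182/7517) = 1, so 7517 splits.

7517 splits in O_K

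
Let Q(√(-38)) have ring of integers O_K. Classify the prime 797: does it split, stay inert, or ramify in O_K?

-38 mod 4 = 2, hence disc K = 4·(-38) = -152 and O_K = ℤ[√-38].
Since gcd(797, -152) = 1 the prime 797 does not ramify.
Legendre symbol by Euler's criterion: (-38/797) ≡ (-38)^398 ≡ 1 (mod 797), i.e. (-38/797) = 1.
Legendre symbol 1 ⇒ 797 is split.

split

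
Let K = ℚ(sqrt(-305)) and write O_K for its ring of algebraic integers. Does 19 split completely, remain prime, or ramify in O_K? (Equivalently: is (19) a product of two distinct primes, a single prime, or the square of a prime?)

19 remains inert

d = -305 ≡ 3 (mod 4), so O_K = ℤ[√-305] and disc(K) = 4d = -1220.
disc(K) = -1220 is not divisible by 19; 19 is unramified.
Euler's criterion: (-305)^9 mod 19 = 18. Thus (-305|19) = -1.
(-305/19) = -1, so 19 is inert.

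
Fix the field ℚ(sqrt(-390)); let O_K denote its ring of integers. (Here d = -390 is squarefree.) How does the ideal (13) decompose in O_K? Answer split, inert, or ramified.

ramified

-390 mod 4 = 2, hence disc K = 4·(-390) = -1560 and O_K = ℤ[√-390].
Ramification test: 13 | -1560. The prime 13 ramifies in K.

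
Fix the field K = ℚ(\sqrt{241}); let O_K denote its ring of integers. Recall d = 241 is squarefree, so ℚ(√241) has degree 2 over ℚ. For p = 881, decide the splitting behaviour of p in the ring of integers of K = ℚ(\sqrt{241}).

split

241 mod 4 = 1, hence disc K = 241 and O_K = ℤ[(1+√241)/2].
Since gcd(881, 241) = 1 the prime 881 does not ramify.
Compute (241/881) via Euler: 241^((881-1)/2) mod 881 = 1, so (241/881) = 1.
d is a quadratic residue mod p, hence 881 splits in O_K.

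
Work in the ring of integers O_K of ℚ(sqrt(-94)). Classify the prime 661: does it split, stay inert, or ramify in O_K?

remains prime (inert)

-94 mod 4 = 2, hence disc K = 4·(-94) = -376 and O_K = ℤ[√-94].
disc(K) = -376 is not divisible by 661; 661 is unramified.
Euler's criterion: (-94)^330 mod 661 = 660. Thus (-94|661) = -1.
(-94/661) = -1, so 661 is inert.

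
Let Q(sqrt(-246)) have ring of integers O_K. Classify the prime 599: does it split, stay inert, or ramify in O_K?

remains prime (inert)

Since -246 ≢ 1 mod 4, the ring of integers is ℤ[√-246] with discriminant 4·(-246) = -984.
Since gcd(599, -984) = 1 the prime 599 does not ramify.
Legendre symbol by Euler's criterion: (-246/599) ≡ (-246)^299 ≡ 598 (mod 599), i.e. (-246/599) = -1.
Legendre symbol -1 ⇒ 599 is inert.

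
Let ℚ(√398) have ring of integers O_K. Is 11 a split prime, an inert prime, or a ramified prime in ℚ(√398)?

d = 398 ≡ 2 (mod 4), so O_K = ℤ[√398] and disc(K) = 4d = 1592.
11 ∤ 1592, so 11 is unramified.
(398/11) = 2^5 mod 11 = 10, giving Legendre symbol -1.
d is a non-residue mod p, hence 11 remains inert in O_K.

inert — (11) stays prime in O_K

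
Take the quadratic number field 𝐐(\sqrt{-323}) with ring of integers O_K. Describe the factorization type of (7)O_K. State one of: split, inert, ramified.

-323 mod 4 = 1, hence disc K = -323 and O_K = ℤ[(1+√-323)/2].
disc(K) = -323 is not divisible by 7; 7 is unramified.
Euler's criterion: (-323)^3 mod 7 = 6. Thus (-323|7) = -1.
(-323/7) = -1, so 7 is inert.

7 remains inert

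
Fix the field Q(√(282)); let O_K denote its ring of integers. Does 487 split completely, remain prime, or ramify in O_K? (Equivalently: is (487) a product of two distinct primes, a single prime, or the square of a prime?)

487 splits in O_K

282 mod 4 = 2, hence disc K = 4·282 = 1128 and O_K = ℤ[√282].
disc(K) = 1128 is not divisible by 487; 487 is unramified.
Legendre symbol by Euler's criterion: (282/487) ≡ 282^243 ≡ 1 (mod 487), i.e. (282/487) = 1.
(282/487) = 1, so 487 splits.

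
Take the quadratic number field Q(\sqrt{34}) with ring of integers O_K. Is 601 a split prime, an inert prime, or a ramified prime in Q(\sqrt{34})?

inert

Since 34 ≢ 1 mod 4, the ring of integers is ℤ[√34] with discriminant 4·34 = 136.
Since gcd(601, 136) = 1 the prime 601 does not ramify.
Legendre symbol by Euler's criterion: (34/601) ≡ 34^300 ≡ 600 (mod 601), i.e. (34/601) = -1.
d is a non-residue mod p, hence 601 remains inert in O_K.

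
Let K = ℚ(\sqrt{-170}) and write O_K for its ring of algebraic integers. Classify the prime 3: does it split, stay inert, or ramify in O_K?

d = -170 ≡ 2 (mod 4), so O_K = ℤ[√-170] and disc(K) = 4d = -680.
disc(K) = -680 is not divisible by 3; 3 is unramified.
Compute (-170/3) via Euler: 1^((3-1)/2) mod 3 = 1, so (-170/3) = 1.
d is a quadratic residue mod p, hence 3 splits in O_K.

splits completely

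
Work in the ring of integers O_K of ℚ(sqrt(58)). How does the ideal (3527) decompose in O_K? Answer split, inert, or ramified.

58 mod 4 = 2, hence disc K = 4·58 = 232 and O_K = ℤ[√58].
Since gcd(3527, 232) = 1 the prime 3527 does not ramify.
(58/3527) = 58^1763 mod 3527 = 3526, giving Legendre symbol -1.
Legendre symbol -1 ⇒ 3527 is inert.

inert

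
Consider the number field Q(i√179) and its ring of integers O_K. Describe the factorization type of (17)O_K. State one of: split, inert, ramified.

d = -179 ≡ 1 (mod 4), so O_K = ℤ[(1+√-179)/2] and disc(K) = d = -179.
disc(K) = -179 is not divisible by 17; 17 is unramified.
Legendre symbol by Euler's criterion: (-179/17) ≡ (-179)^8 ≡ 1 (mod 17), i.e. (-179/17) = 1.
Legendre symbol 1 ⇒ 17 is split.

splits completely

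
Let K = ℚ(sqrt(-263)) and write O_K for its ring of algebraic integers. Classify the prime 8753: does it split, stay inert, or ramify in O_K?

split — (8753) = 𝔭₁𝔭₂ with 𝔭₁ ≠ 𝔭₂

-263 mod 4 = 1, hence disc K = -263 and O_K = ℤ[(1+√-263)/2].
8753 ∤ -263, so 8753 is unramified.
Euler's criterion: (-263)^4376 mod 8753 = 1. Thus (-263|8753) = 1.
Legendre symbol 1 ⇒ 8753 is split.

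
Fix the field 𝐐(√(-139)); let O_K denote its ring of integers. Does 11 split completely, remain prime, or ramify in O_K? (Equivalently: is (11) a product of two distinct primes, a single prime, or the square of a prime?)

11 splits in O_K

d = -139 ≡ 1 (mod 4), so O_K = ℤ[(1+√-139)/2] and disc(K) = d = -139.
disc(K) = -139 is not divisible by 11; 11 is unramified.
Euler's criterion: (-139)^5 mod 11 = 1. Thus (-139|11) = 1.
Legendre symbol 1 ⇒ 11 is split.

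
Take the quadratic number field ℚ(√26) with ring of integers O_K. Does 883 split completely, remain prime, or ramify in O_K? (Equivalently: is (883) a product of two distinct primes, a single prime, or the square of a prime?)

inert — (883) stays prime in O_K

d = 26 ≡ 2 (mod 4), so O_K = ℤ[√26] and disc(K) = 4d = 104.
Since gcd(883, 104) = 1 the prime 883 does not ramify.
Compute (26/883) via Euler: 26^((883-1)/2) mod 883 = 882, so (26/883) = -1.
d is a non-residue mod p, hence 883 remains inert in O_K.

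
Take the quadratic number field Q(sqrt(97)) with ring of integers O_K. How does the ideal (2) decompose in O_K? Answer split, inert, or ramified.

split

d = 97 ≡ 1 (mod 4), so O_K = ℤ[(1+√97)/2] and disc(K) = d = 97.
2 ∤ 97, so 2 is unramified.
For p = 2 with d ≡ 1 (mod 4): d mod 8 = 1, so 2 splits.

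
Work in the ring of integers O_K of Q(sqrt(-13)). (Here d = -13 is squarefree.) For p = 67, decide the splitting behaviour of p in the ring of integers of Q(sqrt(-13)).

split — (67) = 𝔭₁𝔭₂ with 𝔭₁ ≠ 𝔭₂

Since -13 ≢ 1 mod 4, the ring of integers is ℤ[√-13] with discriminant 4·(-13) = -52.
Since gcd(67, -52) = 1 the prime 67 does not ramify.
Compute (-13/67) via Euler: 54^((67-1)/2) mod 67 = 1, so (-13/67) = 1.
Legendre symbol 1 ⇒ 67 is split.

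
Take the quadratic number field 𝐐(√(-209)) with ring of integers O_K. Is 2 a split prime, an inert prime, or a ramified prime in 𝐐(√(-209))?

-209 mod 4 = 3, hence disc K = 4·(-209) = -836 and O_K = ℤ[√-209].
2 divides disc(K) = -836, so 2 ramifies.

2 is ramified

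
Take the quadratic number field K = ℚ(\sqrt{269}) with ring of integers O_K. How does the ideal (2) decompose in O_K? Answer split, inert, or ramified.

inert — (2) stays prime in O_K

d = 269 ≡ 1 (mod 4), so O_K = ℤ[(1+√269)/2] and disc(K) = d = 269.
disc(K) = 269 is not divisible by 2; 2 is unramified.
For p = 2 with d ≡ 1 (mod 4): d mod 8 = 5, so 2 is inert.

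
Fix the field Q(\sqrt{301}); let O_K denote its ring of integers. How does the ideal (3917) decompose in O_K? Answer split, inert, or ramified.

Since 301 ≡ 1 mod 4, the ring of integers is ℤ[(1+√301)/2] with discriminant 301.
disc(K) = 301 is not divisible by 3917; 3917 is unramified.
Euler's criterion: 301^1958 mod 3917 = 1. Thus (301|3917) = 1.
d is a quadratic residue mod p, hence 3917 splits in O_K.

p splits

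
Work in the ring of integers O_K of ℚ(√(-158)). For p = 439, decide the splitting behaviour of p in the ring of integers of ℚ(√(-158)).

d = -158 ≡ 2 (mod 4), so O_K = ℤ[√-158] and disc(K) = 4d = -632.
439 ∤ -632, so 439 is unramified.
Euler's criterion: (-158)^219 mod 439 = 1. Thus (-158|439) = 1.
(-158/439) = 1, so 439 splits.

split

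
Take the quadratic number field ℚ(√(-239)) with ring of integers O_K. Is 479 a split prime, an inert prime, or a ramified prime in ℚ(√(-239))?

d = -239 ≡ 1 (mod 4), so O_K = ℤ[(1+√-239)/2] and disc(K) = d = -239.
479 ∤ -239, so 479 is unramified.
Euler's criterion: (-239)^239 mod 479 = 1. Thus (-239|479) = 1.
d is a quadratic residue mod p, hence 479 splits in O_K.

splits completely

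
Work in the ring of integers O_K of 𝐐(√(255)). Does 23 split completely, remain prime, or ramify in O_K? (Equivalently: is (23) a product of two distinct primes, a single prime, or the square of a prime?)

splits completely

255 mod 4 = 3, hence disc K = 4·255 = 1020 and O_K = ℤ[√255].
23 ∤ 1020, so 23 is unramified.
Legendre symbol by Euler's criterion: (255/23) ≡ 255^11 ≡ 1 (mod 23), i.e. (255/23) = 1.
(255/23) = 1, so 23 splits.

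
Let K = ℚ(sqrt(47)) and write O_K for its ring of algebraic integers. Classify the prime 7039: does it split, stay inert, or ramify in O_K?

d = 47 ≡ 3 (mod 4), so O_K = ℤ[√47] and disc(K) = 4d = 188.
disc(K) = 188 is not divisible by 7039; 7039 is unramified.
(47/7039) = 47^3519 mod 7039 = 7038, giving Legendre symbol -1.
(47/7039) = -1, so 7039 is inert.

7039 remains inert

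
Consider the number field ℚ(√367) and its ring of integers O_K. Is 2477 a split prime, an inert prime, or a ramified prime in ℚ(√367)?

inert — (2477) stays prime in O_K

367 mod 4 = 3, hence disc K = 4·367 = 1468 and O_K = ℤ[√367].
Since gcd(2477, 1468) = 1 the prime 2477 does not ramify.
Legendre symbol by Euler's criterion: (367/2477) ≡ 367^1238 ≡ 2476 (mod 2477), i.e. (367/2477) = -1.
(367/2477) = -1, so 2477 is inert.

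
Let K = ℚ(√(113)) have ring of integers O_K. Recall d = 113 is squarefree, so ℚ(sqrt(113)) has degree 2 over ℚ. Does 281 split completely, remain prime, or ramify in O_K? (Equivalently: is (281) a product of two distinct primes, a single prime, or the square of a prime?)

remains prime (inert)

113 mod 4 = 1, hence disc K = 113 and O_K = ℤ[(1+√113)/2].
disc(K) = 113 is not divisible by 281; 281 is unramified.
(113/281) = 113^140 mod 281 = 280, giving Legendre symbol -1.
Legendre symbol -1 ⇒ 281 is inert.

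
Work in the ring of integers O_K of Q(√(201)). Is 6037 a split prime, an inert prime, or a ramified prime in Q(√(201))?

remains prime (inert)

Since 201 ≡ 1 mod 4, the ring of integers is ℤ[(1+√201)/2] with discriminant 201.
Since gcd(6037, 201) = 1 the prime 6037 does not ramify.
Legendre symbol by Euler's criterion: (201/6037) ≡ 201^3018 ≡ 6036 (mod 6037), i.e. (201/6037) = -1.
(201/6037) = -1, so 6037 is inert.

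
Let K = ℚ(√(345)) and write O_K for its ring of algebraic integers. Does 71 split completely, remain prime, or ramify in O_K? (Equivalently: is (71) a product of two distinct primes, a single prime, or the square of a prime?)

71 remains inert

345 mod 4 = 1, hence disc K = 345 and O_K = ℤ[(1+√345)/2].
71 ∤ 345, so 71 is unramified.
(345/71) = 61^35 mod 71 = 70, giving Legendre symbol -1.
d is a non-residue mod p, hence 71 remains inert in O_K.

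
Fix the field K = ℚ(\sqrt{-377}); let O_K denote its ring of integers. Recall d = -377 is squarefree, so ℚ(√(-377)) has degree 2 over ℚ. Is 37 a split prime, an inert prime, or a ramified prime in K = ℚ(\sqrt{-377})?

split — (37) = 𝔭₁𝔭₂ with 𝔭₁ ≠ 𝔭₂

d = -377 ≡ 3 (mod 4), so O_K = ℤ[√-377] and disc(K) = 4d = -1508.
37 ∤ -1508, so 37 is unramified.
Compute (-377/37) via Euler: 30^((37-1)/2) mod 37 = 1, so (-377/37) = 1.
(-377/37) = 1, so 37 splits.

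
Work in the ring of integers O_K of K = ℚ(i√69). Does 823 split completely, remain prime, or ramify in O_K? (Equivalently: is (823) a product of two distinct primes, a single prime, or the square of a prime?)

823 remains inert

-69 mod 4 = 3, hence disc K = 4·(-69) = -276 and O_K = ℤ[√-69].
823 ∤ -276, so 823 is unramified.
(-69/823) = 754^411 mod 823 = 822, giving Legendre symbol -1.
d is a non-residue mod p, hence 823 remains inert in O_K.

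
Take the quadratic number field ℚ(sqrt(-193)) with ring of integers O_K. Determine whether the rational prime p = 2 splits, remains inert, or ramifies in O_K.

Since -193 ≢ 1 mod 4, the ring of integers is ℤ[√-193] with discriminant 4·(-193) = -772.
disc(K) = -772 = 2·(-386), so p = 2 is ramified.

ramifies in O_K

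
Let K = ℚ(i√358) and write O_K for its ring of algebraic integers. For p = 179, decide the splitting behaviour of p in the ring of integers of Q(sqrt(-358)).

-358 mod 4 = 2, hence disc K = 4·(-358) = -1432 and O_K = ℤ[√-358].
Ramification test: 179 | -1432. The prime 179 ramifies in K.

p ramifies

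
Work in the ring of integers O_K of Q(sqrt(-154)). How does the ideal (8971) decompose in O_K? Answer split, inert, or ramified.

d = -154 ≡ 2 (mod 4), so O_K = ℤ[√-154] and disc(K) = 4d = -616.
Since gcd(8971, -616) = 1 the prime 8971 does not ramify.
Euler's criterion: (-154)^4485 mod 8971 = 8970. Thus (-154|8971) = -1.
Legendre symbol -1 ⇒ 8971 is inert.

8971 remains inert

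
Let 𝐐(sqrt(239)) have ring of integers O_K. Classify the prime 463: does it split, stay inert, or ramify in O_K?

d = 239 ≡ 3 (mod 4), so O_K = ℤ[√239] and disc(K) = 4d = 956.
Since gcd(463, 956) = 1 the prime 463 does not ramify.
(239/463) = 239^231 mod 463 = 1, giving Legendre symbol 1.
(239/463) = 1, so 463 splits.

split — (463) = 𝔭₁𝔭₂ with 𝔭₁ ≠ 𝔭₂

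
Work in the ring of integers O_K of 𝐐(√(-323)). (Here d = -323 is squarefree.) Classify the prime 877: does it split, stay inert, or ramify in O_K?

-323 mod 4 = 1, hence disc K = -323 and O_K = ℤ[(1+√-323)/2].
Since gcd(877, -323) = 1 the prime 877 does not ramify.
Compute (-323/877) via Euler: 554^((877-1)/2) mod 877 = 1, so (-323/877) = 1.
d is a quadratic residue mod p, hence 877 splits in O_K.

p splits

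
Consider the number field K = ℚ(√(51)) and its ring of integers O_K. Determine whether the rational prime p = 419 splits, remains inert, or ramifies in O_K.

Since 51 ≢ 1 mod 4, the ring of integers is ℤ[√51] with discriminant 4·51 = 204.
Since gcd(419, 204) = 1 the prime 419 does not ramify.
(51/419) = 51^209 mod 419 = 418, giving Legendre symbol -1.
(51/419) = -1, so 419 is inert.

remains prime (inert)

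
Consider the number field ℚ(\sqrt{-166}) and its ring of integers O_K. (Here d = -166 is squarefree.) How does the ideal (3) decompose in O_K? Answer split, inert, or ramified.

-166 mod 4 = 2, hence disc K = 4·(-166) = -664 and O_K = ℤ[√-166].
disc(K) = -664 is not divisible by 3; 3 is unramified.
Legendre symbol by Euler's criterion: (-166/3) ≡ (-166)^1 ≡ 2 (mod 3), i.e. (-166/3) = -1.
(-166/3) = -1, so 3 is inert.

remains prime (inert)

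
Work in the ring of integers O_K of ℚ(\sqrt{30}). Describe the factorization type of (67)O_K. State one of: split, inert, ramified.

30 mod 4 = 2, hence disc K = 4·30 = 120 and O_K = ℤ[√30].
disc(K) = 120 is not divisible by 67; 67 is unramified.
Euler's criterion: 30^33 mod 67 = 66. Thus (30|67) = -1.
d is a non-residue mod p, hence 67 remains inert in O_K.

inert — (67) stays prime in O_K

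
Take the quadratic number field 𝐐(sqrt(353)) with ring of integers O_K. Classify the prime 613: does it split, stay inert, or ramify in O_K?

Since 353 ≡ 1 mod 4, the ring of integers is ℤ[(1+√353)/2] with discriminant 353.
disc(K) = 353 is not divisible by 613; 613 is unramified.
Legendre symbol by Euler's criterion: (353/613) ≡ 353^306 ≡ 1 (mod 613), i.e. (353/613) = 1.
d is a quadratic residue mod p, hence 613 splits in O_K.

split — (613) = 𝔭₁𝔭₂ with 𝔭₁ ≠ 𝔭₂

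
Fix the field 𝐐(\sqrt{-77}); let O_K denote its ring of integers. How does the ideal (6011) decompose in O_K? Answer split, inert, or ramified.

p splits

-77 mod 4 = 3, hence disc K = 4·(-77) = -308 and O_K = ℤ[√-77].
Since gcd(6011, -308) = 1 the prime 6011 does not ramify.
Compute (-77/6011) via Euler: 5934^((6011-1)/2) mod 6011 = 1, so (-77/6011) = 1.
Legendre symbol 1 ⇒ 6011 is split.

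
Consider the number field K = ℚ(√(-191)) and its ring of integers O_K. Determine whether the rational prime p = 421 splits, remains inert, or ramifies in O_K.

p splits

Since -191 ≡ 1 mod 4, the ring of integers is ℤ[(1+√-191)/2] with discriminant -191.
disc(K) = -191 is not divisible by 421; 421 is unramified.
(-191/421) = 230^210 mod 421 = 1, giving Legendre symbol 1.
d is a quadratic residue mod p, hence 421 splits in O_K.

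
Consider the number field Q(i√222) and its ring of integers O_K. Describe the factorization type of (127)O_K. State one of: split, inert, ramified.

split

Since -222 ≢ 1 mod 4, the ring of integers is ℤ[√-222] with discriminant 4·(-222) = -888.
disc(K) = -888 is not divisible by 127; 127 is unramified.
Legendre symbol by Euler's criterion: (-222/127) ≡ (-222)^63 ≡ 1 (mod 127), i.e. (-222/127) = 1.
d is a quadratic residue mod p, hence 127 splits in O_K.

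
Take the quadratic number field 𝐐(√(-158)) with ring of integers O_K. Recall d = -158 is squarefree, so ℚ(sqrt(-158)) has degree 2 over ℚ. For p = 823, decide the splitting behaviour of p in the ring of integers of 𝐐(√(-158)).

Since -158 ≢ 1 mod 4, the ring of integers is ℤ[√-158] with discriminant 4·(-158) = -632.
Since gcd(823, -632) = 1 the prime 823 does not ramify.
Legendre symbol by Euler's criterion: (-158/823) ≡ (-158)^411 ≡ 822 (mod 823), i.e. (-158/823) = -1.
Legendre symbol -1 ⇒ 823 is inert.

inert — (823) stays prime in O_K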